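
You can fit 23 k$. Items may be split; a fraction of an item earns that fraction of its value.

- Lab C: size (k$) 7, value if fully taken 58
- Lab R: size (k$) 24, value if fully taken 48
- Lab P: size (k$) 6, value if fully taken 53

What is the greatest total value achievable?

131

Sort by value density: Lab P 53/6≈8.83, Lab C 58/7≈8.29, Lab R 48/24≈2.
Lab P: take in full, 6 k$ for value 53 → 17 left.
Take all of Lab C (7 k$, value 58) → 10 k$ left.
Only 10 k$ remain; take 10/24 of Lab R for value 48×10/24 = 20.
Total value = 131.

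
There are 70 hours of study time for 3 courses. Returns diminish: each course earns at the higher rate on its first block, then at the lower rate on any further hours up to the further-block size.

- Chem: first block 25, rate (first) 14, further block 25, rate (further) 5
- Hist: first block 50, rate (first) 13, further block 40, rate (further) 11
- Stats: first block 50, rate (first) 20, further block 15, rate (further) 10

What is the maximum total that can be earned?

1280

Order all 6 blocks by rate: Stats/tier1 20 > Chem/tier1 14 > Hist/tier1 13 > Hist/tier2 11 > Stats/tier2 10 > Chem/tier2 5.
Stats tier1 at 20: fill all 50 — 20 left.
Chem/tier1: +20 of 25 at 14; pool empty.
Total = 20×50 + 14×20 = 1280.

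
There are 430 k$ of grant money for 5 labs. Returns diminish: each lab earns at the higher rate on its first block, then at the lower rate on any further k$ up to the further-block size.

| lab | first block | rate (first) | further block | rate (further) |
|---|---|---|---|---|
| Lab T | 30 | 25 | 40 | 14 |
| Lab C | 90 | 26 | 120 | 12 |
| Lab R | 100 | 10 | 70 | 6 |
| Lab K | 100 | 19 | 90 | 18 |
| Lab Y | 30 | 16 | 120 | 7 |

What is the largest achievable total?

Order all 10 blocks by rate: Lab C/tier1 26 > Lab T/tier1 25 > Lab K/tier1 19 > Lab K/tier2 18 > Lab Y/tier1 16 > Lab T/tier2 14 > Lab C/tier2 12 > Lab R/tier1 10 > Lab Y/tier2 7 > Lab R/tier2 6.
Lab C/tier1 (26): +90 — 340 left.
Fill Lab T tier1 block (30 at 25) — 310 left.
Lab K/tier1 (19): +100 — 210 left.
Lab K tier2 at 18: fill all 90 — 120 left.
Lab Y tier1 at 16: fill all 30 — 90 left.
Lab T/tier2 (14): +40 — 50 left.
Lab C/tier2: +50 of 120 at 12; pool empty.
Total = 26×90 + 25×30 + 19×100 + 18×90 + 16×30 + 14×40 + 12×50 = 8250.

8250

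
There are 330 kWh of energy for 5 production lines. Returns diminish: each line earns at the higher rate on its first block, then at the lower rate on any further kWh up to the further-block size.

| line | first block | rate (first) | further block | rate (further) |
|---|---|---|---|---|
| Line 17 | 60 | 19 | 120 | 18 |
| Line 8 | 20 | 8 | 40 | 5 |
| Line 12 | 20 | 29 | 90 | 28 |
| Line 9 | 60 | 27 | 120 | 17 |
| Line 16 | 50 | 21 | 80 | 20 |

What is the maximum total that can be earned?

7940

Rank every tier by rate: Line 12/tier1 29 > Line 12/tier2 28 > Line 9/tier1 27 > Line 16/tier1 21 > Line 16/tier2 20 > Line 17/tier1 19 > Line 17/tier2 18 > Line 9/tier2 17 > Line 8/tier1 8 > Line 8/tier2 5.
Fill Line 12 tier1 block (20 at 29) ; 310 left.
Line 12/tier2 (28): +90 ; 220 left.
Line 9/tier1 (27): +60 ; 160 left.
Line 16 tier1 at 21: fill all 50 ; 110 left.
Line 16/tier2 (20): +80 ; 30 left.
Line 17 tier1 at 19: only 30 left, fill 30.
Total = 29×20 + 28×90 + 27×60 + 21×50 + 20×80 + 19×30 = 7940.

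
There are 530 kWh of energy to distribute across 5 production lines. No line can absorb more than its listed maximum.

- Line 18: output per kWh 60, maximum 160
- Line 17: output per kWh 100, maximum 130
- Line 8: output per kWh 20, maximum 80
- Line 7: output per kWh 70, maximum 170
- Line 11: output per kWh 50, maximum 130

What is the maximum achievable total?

Highest output per kWh first: Line 17 100 > Line 7 70 > Line 18 60 > Line 11 50 > Line 8 20.
Line 17: +130 to 130 (cap) — 400 left.
Line 7: +170 to 170 (cap) — 230 left.
Line 18: +160 to 160 (cap) — 70 left.
Line 11: +70 (room for 130) → 70. Pool exhausted.
Total = 60×160 + 100×130 + 70×170 + 50×70 = 38000.

38000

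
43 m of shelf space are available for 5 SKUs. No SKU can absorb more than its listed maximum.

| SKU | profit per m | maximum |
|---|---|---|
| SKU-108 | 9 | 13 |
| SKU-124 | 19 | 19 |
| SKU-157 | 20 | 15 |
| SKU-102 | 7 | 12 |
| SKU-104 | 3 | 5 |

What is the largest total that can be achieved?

Rank by profit per m: SKU-157 20 > SKU-124 19 > SKU-108 9 > SKU-102 7 > SKU-104 3.
SKU-157 takes 15 to reach its cap of 15 ; 28 left.
SKU-124 takes 19 to reach its cap of 19 ; 9 left.
SKU-108 has room for 13 but only 9 remain, so it gets 9.
Total = 9×9 + 19×19 + 20×15 = 742.

742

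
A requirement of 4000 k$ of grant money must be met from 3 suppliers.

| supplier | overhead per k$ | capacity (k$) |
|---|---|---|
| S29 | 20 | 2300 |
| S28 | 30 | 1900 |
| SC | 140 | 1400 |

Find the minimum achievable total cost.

Cheapest first:
S29 (20): use full 2300 → 1700 k$ to go.
Take 1700 from S28 at 30 to finish.
SC: unused.
Cost = 2300×20 + 1700×30 = 97000.

97000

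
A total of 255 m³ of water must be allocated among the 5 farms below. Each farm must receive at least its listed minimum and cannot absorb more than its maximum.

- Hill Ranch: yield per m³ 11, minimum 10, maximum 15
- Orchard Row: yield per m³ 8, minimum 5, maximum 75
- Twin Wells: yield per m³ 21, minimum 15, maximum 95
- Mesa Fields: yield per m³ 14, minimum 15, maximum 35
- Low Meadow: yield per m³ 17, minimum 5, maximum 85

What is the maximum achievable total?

4295

Meeting every minimum uses 10+5+15+15+5 = 50 m³, leaving 205.
Highest yield per m³ first: Twin Wells 21 > Low Meadow 17 > Mesa Fields 14 > Hill Ranch 11 > Orchard Row 8.
Twin Wells: +80 to 95 (cap) → 125 left.
Give Low Meadow 80 more to hit its cap of 85 → 45 left.
Mesa Fields: +20 to 35 (cap) → 25 left.
Hill Ranch takes 5 more to reach its cap of 15 → 20 left.
Only 20 left; Orchard Row takes them to reach 25.
Total = 11×15 + 8×25 + 21×95 + 14×35 + 17×85 = 4295.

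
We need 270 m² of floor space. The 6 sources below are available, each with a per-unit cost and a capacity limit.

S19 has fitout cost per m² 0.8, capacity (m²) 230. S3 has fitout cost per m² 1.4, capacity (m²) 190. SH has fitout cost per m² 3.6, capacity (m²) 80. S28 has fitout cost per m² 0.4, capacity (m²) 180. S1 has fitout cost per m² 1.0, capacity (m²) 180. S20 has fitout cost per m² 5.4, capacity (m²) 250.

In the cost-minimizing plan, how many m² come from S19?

90

Use sources in increasing cost order.
S28 at 0.4: take all 180 m² ; 90 still needed.
Take 90 from S19 at 0.8 to finish.
S1, S3, SH, S20: unused.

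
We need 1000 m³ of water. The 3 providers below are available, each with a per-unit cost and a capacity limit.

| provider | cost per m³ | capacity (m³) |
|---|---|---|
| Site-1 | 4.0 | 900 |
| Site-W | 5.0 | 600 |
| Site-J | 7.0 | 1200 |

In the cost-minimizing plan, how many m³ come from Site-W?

Fill from the cheapest provider first.
Site-1 (4.0): use full 900 → 100 m³ to go.
Site-W at 5.0: take 100 of its 600 → requirement met.
Site-J: unused.

100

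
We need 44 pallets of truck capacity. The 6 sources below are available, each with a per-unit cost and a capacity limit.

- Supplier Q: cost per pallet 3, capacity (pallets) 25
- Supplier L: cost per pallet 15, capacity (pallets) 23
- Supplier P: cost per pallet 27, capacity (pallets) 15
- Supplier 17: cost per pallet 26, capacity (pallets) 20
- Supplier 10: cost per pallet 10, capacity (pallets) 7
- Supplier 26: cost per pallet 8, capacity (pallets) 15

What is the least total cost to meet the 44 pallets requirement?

Use sources in increasing cost order.
Take 25 from Supplier Q at 3 ; need 19 more.
Supplier 26 (8): use full 15 ; 4 pallets to go.
Supplier 10 (10): take the remaining 4 ; done.
Supplier L, Supplier 17, Supplier P: unused.
Cost = 25×3 + 15×8 + 4×10 = 235.

235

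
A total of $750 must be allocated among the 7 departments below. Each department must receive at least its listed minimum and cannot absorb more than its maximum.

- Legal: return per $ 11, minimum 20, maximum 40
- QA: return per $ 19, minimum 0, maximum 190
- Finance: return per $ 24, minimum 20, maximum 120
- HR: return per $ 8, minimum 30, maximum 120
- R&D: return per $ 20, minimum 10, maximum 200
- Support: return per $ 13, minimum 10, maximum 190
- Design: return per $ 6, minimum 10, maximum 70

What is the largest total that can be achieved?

13350

Meeting every minimum uses 20+0+20+30+10+10+10 = 100 $, leaving 650.
Rank by return per $: Finance 24 > R&D 20 > QA 19 > Support 13 > Legal 11 > HR 8 > Design 6.
Finance takes 100 more to reach its cap of 120 — 550 left.
Give R&D 190 more to hit its cap of 200 — 360 left.
QA takes 190 more to reach its cap of 190 — 170 left.
Only 170 left; Support takes them to reach 180.
Total = 11×20 + 19×190 + 24×120 + 8×30 + 20×200 + 13×180 + 6×10 = 13350.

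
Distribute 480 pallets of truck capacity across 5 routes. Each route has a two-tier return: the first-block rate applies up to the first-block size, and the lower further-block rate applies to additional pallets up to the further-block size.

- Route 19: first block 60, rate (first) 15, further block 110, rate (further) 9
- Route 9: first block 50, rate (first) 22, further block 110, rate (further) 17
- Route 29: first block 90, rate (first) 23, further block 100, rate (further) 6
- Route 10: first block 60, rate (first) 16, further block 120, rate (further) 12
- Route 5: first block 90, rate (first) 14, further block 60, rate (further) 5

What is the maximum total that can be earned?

Treat each block as its own option and order by rate: Route 29/first 23 > Route 9/first 22 > Route 9/second 17 > Route 10/first 16 > Route 19/first 15 > Route 5/first 14 > Route 10/second 12 > Route 19/second 9 > Route 29/second 6 > Route 5/second 5.
Fill Route 29 first block (90 at 23) → 390 left.
Route 9/first (22): +50 → 340 left.
Route 9/second (17): +110 → 230 left.
Fill Route 10 first block (60 at 16) → 170 left.
Route 19 first at 15: fill all 60 → 110 left.
Route 5/first (14): +90 → 20 left.
Route 10 second at 12: only 20 left, fill 20.
Total = 23×90 + 22×50 + 17×110 + 16×60 + 15×60 + 14×90 + 12×20 = 8400.

8400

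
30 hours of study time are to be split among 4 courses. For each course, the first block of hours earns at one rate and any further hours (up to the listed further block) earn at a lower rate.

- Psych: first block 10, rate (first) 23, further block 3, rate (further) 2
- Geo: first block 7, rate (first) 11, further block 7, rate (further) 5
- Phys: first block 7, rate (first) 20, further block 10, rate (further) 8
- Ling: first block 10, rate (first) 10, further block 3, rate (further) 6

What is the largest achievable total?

Treat each block as its own option and order by rate: Psych/tier1 23 > Phys/tier1 20 > Geo/tier1 11 > Ling/tier1 10 > Phys/tier2 8 > Ling/tier2 6 > Geo/tier2 5 > Psych/tier2 2.
Fill Psych tier1 block (10 at 23) — 20 left.
Phys tier1 at 20: fill all 7 — 13 left.
Geo tier1 at 11: fill all 7 — 6 left.
Ling/tier1: +6 of 10 at 10; pool empty.
Total = 23×10 + 20×7 + 11×7 + 10×6 = 507.

507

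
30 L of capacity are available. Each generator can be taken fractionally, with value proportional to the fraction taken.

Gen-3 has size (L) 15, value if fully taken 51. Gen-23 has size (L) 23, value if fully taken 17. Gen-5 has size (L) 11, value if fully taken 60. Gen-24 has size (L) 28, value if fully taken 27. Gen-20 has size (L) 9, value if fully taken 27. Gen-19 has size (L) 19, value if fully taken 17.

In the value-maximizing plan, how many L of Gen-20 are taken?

4

Rank by value-to-size ratio: Gen-5 60/11≈5.45, Gen-3 51/15≈3.4, Gen-20 27/9≈3, Gen-24 27/28≈0.964, Gen-19 17/19≈0.895, Gen-23 17/23≈0.739.
Take all of Gen-5 (11 L, value 60) — 19 L left.
All 15 L of Gen-3 fit (value 51) — 4 remain.
Only 4 L remain; take 4/9 of Gen-20 for value 27×4/9 = 12.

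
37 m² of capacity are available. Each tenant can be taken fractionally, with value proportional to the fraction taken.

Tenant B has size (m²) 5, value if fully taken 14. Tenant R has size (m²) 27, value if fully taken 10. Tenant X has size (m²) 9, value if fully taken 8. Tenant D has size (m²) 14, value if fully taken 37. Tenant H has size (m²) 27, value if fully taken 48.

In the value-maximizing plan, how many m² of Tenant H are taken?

18

Rank by value-to-size ratio: Tenant B 14/5≈2.8, Tenant D 37/14≈2.64, Tenant H 48/27≈1.78, Tenant X 8/9≈0.889, Tenant R 10/27≈0.37.
All 5 m² of Tenant B fit (value 14) → 32 remain.
Tenant D: take in full, 14 m² for value 37 → 18 left.
18 m² left: a 18/27 share of Tenant H gives 48×18/27 = 32.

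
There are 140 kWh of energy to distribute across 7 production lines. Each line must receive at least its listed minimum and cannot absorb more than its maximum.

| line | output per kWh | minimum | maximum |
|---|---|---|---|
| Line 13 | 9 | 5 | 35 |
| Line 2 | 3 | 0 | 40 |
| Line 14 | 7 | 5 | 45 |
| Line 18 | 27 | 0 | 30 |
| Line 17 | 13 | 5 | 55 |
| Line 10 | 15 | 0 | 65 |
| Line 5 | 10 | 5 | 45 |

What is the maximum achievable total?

2305

Meeting every minimum uses 5+0+5+0+5+0+5 = 20 kWh, leaving 120.
Rank by output per kWh: Line 18 27 > Line 10 15 > Line 17 13 > Line 5 10 > Line 13 9 > Line 14 7 > Line 2 3.
Line 18 takes 30 more to reach its cap of 30 — 90 left.
Line 10: +65 to 65 (cap) — 25 left.
Only 25 left; Line 17 takes them to reach 30.
Total = 9×5 + 7×5 + 27×30 + 13×30 + 15×65 + 10×5 = 2305.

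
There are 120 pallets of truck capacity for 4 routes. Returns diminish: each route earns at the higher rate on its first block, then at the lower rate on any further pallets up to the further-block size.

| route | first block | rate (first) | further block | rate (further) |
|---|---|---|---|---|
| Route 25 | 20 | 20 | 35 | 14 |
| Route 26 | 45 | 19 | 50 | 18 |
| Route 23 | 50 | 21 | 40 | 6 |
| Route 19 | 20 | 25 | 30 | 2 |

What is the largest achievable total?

Rank every tier by rate: Route 19/first 25 > Route 23/first 21 > Route 25/first 20 > Route 26/first 19 > Route 26/second 18 > Route 25/second 14 > Route 23/second 6 > Route 19/second 2.
Route 19/first (25): +20 → 100 left.
Fill Route 23 first block (50 at 21) → 50 left.
Route 25 first at 20: fill all 20 → 30 left.
30 remain; put them into Route 26 first at 19.
Total = 25×20 + 21×50 + 20×20 + 19×30 = 2520.

2520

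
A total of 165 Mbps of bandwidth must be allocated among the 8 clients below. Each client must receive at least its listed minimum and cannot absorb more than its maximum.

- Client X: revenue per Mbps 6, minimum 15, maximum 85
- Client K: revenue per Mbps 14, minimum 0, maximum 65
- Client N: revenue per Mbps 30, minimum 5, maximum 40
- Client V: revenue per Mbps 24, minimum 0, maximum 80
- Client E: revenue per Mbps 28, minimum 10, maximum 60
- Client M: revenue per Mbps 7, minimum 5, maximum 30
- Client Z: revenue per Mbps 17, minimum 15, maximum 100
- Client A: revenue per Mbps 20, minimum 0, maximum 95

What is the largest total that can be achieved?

Meeting every minimum uses 15+0+5+0+10+5+15+0 = 50 Mbps, leaving 115.
Rank by revenue per Mbps: Client N 30 > Client E 28 > Client V 24 > Client A 20 > Client Z 17 > Client K 14 > Client M 7 > Client X 6.
Client N: +35 to 40 (cap) → 80 left.
Client E: +50 to 60 (cap) → 30 left.
Client V has room for 80 more but only 30 remain, so it gets 30.
Total = 6×15 + 30×40 + 24×30 + 28×60 + 7×5 + 17×15 = 3980.

3980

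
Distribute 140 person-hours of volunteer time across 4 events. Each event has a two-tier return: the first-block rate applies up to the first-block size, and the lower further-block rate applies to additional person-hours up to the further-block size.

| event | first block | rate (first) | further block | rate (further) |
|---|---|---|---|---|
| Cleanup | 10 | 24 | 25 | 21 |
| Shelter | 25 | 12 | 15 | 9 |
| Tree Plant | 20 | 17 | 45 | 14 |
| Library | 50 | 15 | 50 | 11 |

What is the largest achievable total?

Treat each block as its own option and order by rate: Cleanup/first 24 > Cleanup/second 21 > Tree Plant/first 17 > Library/first 15 > Tree Plant/second 14 > Shelter/first 12 > Library/second 11 > Shelter/second 9.
Fill Cleanup first block (10 at 24) — 130 left.
Cleanup second at 21: fill all 25 — 105 left.
Tree Plant first at 17: fill all 20 — 85 left.
Library first at 15: fill all 50 — 35 left.
Tree Plant/second: +35 of 45 at 14; pool empty.
Total = 24×10 + 21×25 + 17×20 + 15×50 + 14×35 = 2345.

2345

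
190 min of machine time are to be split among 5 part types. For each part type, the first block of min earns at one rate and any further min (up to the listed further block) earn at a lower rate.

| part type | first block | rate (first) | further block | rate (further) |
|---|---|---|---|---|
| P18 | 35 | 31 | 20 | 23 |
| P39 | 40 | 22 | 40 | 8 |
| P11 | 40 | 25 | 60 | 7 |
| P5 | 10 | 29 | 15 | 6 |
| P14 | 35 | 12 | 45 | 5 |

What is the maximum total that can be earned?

Treat each block as its own option and order by rate: P18/T1 31 > P5/T1 29 > P11/T1 25 > P18/T2 23 > P39/T1 22 > P14/T1 12 > P39/T2 8 > P11/T2 7 > P5/T2 6 > P14/T2 5.
P18/T1 (31): +35 ; 155 left.
P5 T1 at 29: fill all 10 ; 145 left.
P11/T1 (25): +40 ; 105 left.
P18 T2 at 23: fill all 20 ; 85 left.
P39/T1 (22): +40 ; 45 left.
P14 T1 at 12: fill all 35 ; 10 left.
10 remain; put them into P39 T2 at 8.
Total = 31×35 + 29×10 + 25×40 + 23×20 + 22×40 + 12×35 + 8×10 = 4215.

4215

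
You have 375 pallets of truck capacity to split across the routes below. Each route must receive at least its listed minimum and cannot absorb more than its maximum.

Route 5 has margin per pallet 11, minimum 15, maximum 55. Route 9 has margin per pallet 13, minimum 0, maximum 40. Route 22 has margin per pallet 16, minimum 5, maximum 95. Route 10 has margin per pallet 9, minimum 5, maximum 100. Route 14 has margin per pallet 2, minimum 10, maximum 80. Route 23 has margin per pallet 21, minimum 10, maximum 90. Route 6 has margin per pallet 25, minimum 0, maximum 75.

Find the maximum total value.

Meeting every minimum uses 15+0+5+5+10+10+0 = 45 pallets, leaving 330.
Rank by margin per pallet: Route 6 25 > Route 23 21 > Route 22 16 > Route 9 13 > Route 5 11 > Route 10 9 > Route 14 2.
Give Route 6 75 more to hit its cap of 75 → 255 left.
Route 23 takes 80 more to reach its cap of 90 → 175 left.
Route 22: +90 to 95 (cap) → 85 left.
Route 9: +40 to 40 (cap) → 45 left.
Give Route 5 40 more to hit its cap of 55 → 5 left.
Route 10 has room for 95 more but only 5 remain, so it gets 10.
Total = 11×55 + 13×40 + 16×95 + 9×10 + 2×10 + 21×90 + 25×75 = 6520.

6520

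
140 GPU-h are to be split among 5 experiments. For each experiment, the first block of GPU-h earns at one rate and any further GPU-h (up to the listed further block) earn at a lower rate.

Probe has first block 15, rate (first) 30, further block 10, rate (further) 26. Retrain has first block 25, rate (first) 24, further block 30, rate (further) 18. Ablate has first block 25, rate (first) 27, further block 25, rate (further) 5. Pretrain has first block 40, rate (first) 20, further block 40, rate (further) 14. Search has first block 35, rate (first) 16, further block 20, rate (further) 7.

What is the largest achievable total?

3235

Order all 10 blocks by rate: Probe/first 30 > Ablate/first 27 > Probe/second 26 > Retrain/first 24 > Pretrain/first 20 > Retrain/second 18 > Search/first 16 > Pretrain/second 14 > Search/second 7 > Ablate/second 5.
Fill Probe first block (15 at 30) → 125 left.
Ablate first at 27: fill all 25 → 100 left.
Fill Probe second block (10 at 26) → 90 left.
Retrain first at 24: fill all 25 → 65 left.
Fill Pretrain first block (40 at 20) → 25 left.
Retrain/second: +25 of 30 at 18; pool empty.
Total = 30×15 + 27×25 + 26×10 + 24×25 + 20×40 + 18×25 = 3235.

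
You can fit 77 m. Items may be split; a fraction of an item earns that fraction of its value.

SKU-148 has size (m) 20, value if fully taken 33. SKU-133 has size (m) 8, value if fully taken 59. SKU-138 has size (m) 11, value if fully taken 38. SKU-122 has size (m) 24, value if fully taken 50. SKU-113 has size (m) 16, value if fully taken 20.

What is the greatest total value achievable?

Best value per unit of size first: SKU-133 59/8≈7.38, SKU-138 38/11≈3.45, SKU-122 50/24≈2.08, SKU-148 33/20≈1.65, SKU-113 20/16≈1.25.
All 8 m of SKU-133 fit (value 59) ; 69 remain.
All 11 m of SKU-138 fit (value 38) ; 58 remain.
Take all of SKU-122 (24 m, value 50) ; 34 m left.
Take all of SKU-148 (20 m, value 33) ; 14 m left.
14 m left: a 14/16 share of SKU-113 gives 20×14/16 = 17.5.
Total value = 197.5.

197.5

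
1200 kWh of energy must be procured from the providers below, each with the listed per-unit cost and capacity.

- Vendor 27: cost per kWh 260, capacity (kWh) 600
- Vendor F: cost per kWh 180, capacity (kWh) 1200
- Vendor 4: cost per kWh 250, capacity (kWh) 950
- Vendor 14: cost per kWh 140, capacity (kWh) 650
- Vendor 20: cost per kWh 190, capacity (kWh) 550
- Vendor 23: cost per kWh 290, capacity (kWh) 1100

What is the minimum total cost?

Cheapest first:
Take 650 from Vendor 14 at 140 — need 550 more.
Vendor F at 180: take 550 of its 1200 — requirement met.
Vendor 20, Vendor 4, Vendor 27, Vendor 23: unused.
Cost = 650×140 + 550×180 = 190000.

190000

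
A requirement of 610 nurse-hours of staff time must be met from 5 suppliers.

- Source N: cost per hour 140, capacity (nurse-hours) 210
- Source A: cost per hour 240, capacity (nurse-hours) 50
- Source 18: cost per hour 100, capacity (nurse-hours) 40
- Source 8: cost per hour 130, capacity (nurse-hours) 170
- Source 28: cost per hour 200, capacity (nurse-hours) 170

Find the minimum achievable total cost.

Use suppliers in increasing cost order.
Take 40 from Source 18 at 100 → need 570 more.
Take 170 from Source 8 at 130 → need 400 more.
Take 210 from Source N at 140 → need 190 more.
Take 170 from Source 28 at 200 → need 20 more.
Source A at 240: take 20 of its 50 → requirement met.
Cost = 40×100 + 170×130 + 210×140 + 170×200 + 20×240 = 94300.

94300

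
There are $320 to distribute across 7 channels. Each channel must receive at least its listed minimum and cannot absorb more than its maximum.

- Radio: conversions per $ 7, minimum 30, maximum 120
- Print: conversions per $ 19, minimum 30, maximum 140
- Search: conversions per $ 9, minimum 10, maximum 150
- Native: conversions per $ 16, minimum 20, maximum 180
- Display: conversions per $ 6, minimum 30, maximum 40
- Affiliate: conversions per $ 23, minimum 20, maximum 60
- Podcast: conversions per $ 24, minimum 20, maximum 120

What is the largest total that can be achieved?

6010

Meeting every minimum uses 30+30+10+20+30+20+20 = 160 $, leaving 160.
Rank by conversions per $: Podcast 24 > Affiliate 23 > Print 19 > Native 16 > Search 9 > Radio 7 > Display 6.
Podcast: +100 to 120 (cap) ; 60 left.
Affiliate takes 40 more to reach its cap of 60 ; 20 left.
Only 20 left; Print takes them to reach 50.
Total = 7×30 + 19×50 + 9×10 + 16×20 + 6×30 + 23×60 + 24×120 = 6010.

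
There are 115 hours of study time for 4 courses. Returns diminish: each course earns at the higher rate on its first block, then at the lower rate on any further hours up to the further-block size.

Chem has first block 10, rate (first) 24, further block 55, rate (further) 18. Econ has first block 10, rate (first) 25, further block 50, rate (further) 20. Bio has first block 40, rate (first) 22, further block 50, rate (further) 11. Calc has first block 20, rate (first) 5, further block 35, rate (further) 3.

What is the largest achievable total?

Treat each block as its own option and order by rate: Econ/T1 25 > Chem/T1 24 > Bio/T1 22 > Econ/T2 20 > Chem/T2 18 > Bio/T2 11 > Calc/T1 5 > Calc/T2 3.
Econ/T1 (25): +10 → 105 left.
Chem T1 at 24: fill all 10 → 95 left.
Bio/T1 (22): +40 → 55 left.
Fill Econ T2 block (50 at 20) → 5 left.
Chem T2 at 18: only 5 left, fill 5.
Total = 25×10 + 24×10 + 22×40 + 20×50 + 18×5 = 2460.

2460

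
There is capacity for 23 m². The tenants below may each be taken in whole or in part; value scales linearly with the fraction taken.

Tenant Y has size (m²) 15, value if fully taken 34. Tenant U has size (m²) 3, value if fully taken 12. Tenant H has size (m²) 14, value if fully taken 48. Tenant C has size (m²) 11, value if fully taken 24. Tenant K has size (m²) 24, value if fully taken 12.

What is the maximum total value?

73.6

Best value per unit of size first: Tenant U 12/3≈4, Tenant H 48/14≈3.43, Tenant Y 34/15≈2.27, Tenant C 24/11≈2.18, Tenant K 12/24≈0.5.
Take all of Tenant U (3 m², value 12) → 20 m² left.
Tenant H: take in full, 14 m² for value 48 → 6 left.
Fill the last 6 m² with part of Tenant Y: 6/15 of it earns 13.6.
Total value = 73.6.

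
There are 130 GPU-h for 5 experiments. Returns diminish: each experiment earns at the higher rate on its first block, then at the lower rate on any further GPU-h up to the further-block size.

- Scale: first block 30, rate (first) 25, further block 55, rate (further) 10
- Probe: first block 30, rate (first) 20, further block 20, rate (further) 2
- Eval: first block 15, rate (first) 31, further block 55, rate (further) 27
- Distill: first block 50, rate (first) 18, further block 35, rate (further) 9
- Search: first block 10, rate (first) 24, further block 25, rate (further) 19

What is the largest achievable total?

Treat each block as its own option and order by rate: Eval/first 31 > Eval/second 27 > Scale/first 25 > Search/first 24 > Probe/first 20 > Search/second 19 > Distill/first 18 > Scale/second 10 > Distill/second 9 > Probe/second 2.
Eval/first (31): +15 → 115 left.
Eval/second (27): +55 → 60 left.
Fill Scale first block (30 at 25) → 30 left.
Fill Search first block (10 at 24) → 20 left.
Probe/first: +20 of 30 at 20; pool empty.
Total = 31×15 + 27×55 + 25×30 + 24×10 + 20×20 = 3340.

3340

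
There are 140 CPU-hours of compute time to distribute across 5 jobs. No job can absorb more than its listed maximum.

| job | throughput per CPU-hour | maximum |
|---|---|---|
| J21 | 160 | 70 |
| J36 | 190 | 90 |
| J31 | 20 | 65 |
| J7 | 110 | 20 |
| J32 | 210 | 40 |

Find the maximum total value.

27100

Highest throughput per CPU-hour first: J32 210 > J36 190 > J21 160 > J7 110 > J31 20.
J32: +40 to 40 (cap) → 100 left.
Give J36 90 to hit its cap of 90 → 10 left.
Only 10 left; J21 takes them to reach 10.
Total = 160×10 + 190×90 + 210×40 = 27100.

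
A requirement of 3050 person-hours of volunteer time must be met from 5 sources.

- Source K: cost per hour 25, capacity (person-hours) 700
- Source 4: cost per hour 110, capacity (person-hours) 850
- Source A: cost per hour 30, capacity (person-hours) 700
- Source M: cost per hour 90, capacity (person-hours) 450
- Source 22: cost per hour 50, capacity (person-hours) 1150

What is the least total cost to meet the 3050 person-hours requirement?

Cheapest first:
Source K (25): use full 700 — 2350 person-hours to go.
Source A at 30: take all 700 person-hours — 1650 still needed.
Source 22 (50): use full 1150 — 500 person-hours to go.
Source M (90): use full 450 — 50 person-hours to go.
Take 50 from Source 4 at 110 to finish.
Cost = 700×25 + 700×30 + 1150×50 + 450×90 + 50×110 = 142000.

142000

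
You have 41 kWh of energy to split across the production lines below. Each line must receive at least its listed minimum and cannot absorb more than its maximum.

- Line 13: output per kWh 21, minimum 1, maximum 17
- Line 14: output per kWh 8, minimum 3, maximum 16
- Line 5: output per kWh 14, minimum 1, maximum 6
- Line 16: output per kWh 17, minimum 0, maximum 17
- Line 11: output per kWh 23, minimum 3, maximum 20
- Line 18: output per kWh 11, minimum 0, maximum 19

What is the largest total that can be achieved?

855

Meeting every minimum uses 1+3+1+0+3+0 = 8 kWh, leaving 33.
Rank by output per kWh: Line 11 23 > Line 13 21 > Line 16 17 > Line 5 14 > Line 18 11 > Line 14 8.
Line 11 takes 17 more to reach its cap of 20 — 16 left.
Line 13: +16 to 17 (cap) — 0 left.
Total = 21×17 + 8×3 + 14×1 + 23×20 = 855.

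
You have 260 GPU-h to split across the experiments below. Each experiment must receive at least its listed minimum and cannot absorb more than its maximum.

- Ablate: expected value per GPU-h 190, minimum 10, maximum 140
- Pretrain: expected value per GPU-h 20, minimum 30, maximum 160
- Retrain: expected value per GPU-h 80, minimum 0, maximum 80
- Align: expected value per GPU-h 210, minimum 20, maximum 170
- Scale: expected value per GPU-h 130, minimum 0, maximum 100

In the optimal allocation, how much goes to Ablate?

Meeting every minimum uses 10+30+0+20+0 = 60 GPU-h, leaving 200.
Rank by expected value per GPU-h: Align 210 > Ablate 190 > Scale 130 > Retrain 80 > Pretrain 20.
Align takes 150 more to reach its cap of 170 → 50 left.
Only 50 left; Ablate takes them to reach 60.

60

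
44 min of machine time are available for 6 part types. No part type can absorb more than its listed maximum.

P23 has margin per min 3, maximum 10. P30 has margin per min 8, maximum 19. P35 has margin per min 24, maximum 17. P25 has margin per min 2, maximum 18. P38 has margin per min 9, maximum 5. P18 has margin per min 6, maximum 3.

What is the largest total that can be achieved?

Rank by margin per min: P35 24 > P38 9 > P30 8 > P18 6 > P23 3 > P25 2.
P35 takes 17 to reach its cap of 17 ; 27 left.
P38: +5 to 5 (cap) ; 22 left.
Give P30 19 to hit its cap of 19 ; 3 left.
Give P18 3 to hit its cap of 3 ; 0 left.
Total = 8×19 + 24×17 + 9×5 + 6×3 = 623.

623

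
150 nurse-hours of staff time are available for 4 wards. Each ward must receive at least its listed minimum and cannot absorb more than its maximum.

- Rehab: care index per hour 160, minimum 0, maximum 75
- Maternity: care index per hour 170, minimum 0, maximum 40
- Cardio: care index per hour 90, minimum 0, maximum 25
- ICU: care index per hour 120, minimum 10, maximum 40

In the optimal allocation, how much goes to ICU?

35

Meeting every minimum uses 0+0+0+10 = 10 nurse-hours, leaving 140.
Rank by care index per hour: Maternity 170 > Rehab 160 > ICU 120 > Cardio 90.
Maternity takes 40 more to reach its cap of 40 ; 100 left.
Rehab takes 75 more to reach its cap of 75 ; 25 left.
Only 25 left; ICU takes them to reach 35.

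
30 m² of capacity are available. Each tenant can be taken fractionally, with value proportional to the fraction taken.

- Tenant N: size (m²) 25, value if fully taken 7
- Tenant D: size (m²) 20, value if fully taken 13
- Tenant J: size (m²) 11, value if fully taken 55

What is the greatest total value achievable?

67.35

Best value per unit of size first: Tenant J 55/11≈5, Tenant D 13/20≈0.65, Tenant N 7/25≈0.28.
Tenant J: take in full, 11 m² for value 55 — 19 left.
Only 19 m² remain; take 19/20 of Tenant D for value 13×19/20 = 12.35.
Total value = 67.35.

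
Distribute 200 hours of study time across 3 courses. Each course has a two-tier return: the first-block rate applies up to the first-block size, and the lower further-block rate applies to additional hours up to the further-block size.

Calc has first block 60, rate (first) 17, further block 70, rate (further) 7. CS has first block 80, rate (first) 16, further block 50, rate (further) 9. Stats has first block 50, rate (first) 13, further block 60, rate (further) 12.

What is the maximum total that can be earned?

3070

Treat each block as its own option and order by rate: Calc/first 17 > CS/first 16 > Stats/first 13 > Stats/second 12 > CS/second 9 > Calc/second 7.
Calc first at 17: fill all 60 ; 140 left.
Fill CS first block (80 at 16) ; 60 left.
Stats first at 13: fill all 50 ; 10 left.
Stats/second: +10 of 60 at 12; pool empty.
Total = 17×60 + 16×80 + 13×50 + 12×10 = 3070.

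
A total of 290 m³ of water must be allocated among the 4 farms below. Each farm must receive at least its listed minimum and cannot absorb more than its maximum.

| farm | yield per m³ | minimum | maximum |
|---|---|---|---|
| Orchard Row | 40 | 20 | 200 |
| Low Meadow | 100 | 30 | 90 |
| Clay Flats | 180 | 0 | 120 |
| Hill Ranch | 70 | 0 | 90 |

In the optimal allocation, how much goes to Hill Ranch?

60

Meeting every minimum uses 20+30+0+0 = 50 m³, leaving 240.
Highest yield per m³ first: Clay Flats 180 > Low Meadow 100 > Hill Ranch 70 > Orchard Row 40.
Clay Flats takes 120 more to reach its cap of 120 ; 120 left.
Give Low Meadow 60 more to hit its cap of 90 ; 60 left.
Only 60 left; Hill Ranch takes them to reach 60.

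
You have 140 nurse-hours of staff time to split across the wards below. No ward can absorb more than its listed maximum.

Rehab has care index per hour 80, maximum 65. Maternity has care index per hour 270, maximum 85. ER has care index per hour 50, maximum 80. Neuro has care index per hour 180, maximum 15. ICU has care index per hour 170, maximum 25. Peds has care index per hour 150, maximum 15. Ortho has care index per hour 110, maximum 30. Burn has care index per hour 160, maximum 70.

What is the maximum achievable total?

Highest care index per hour first: Maternity 270 > Neuro 180 > ICU 170 > Burn 160 > Peds 150 > Ortho 110 > Rehab 80 > ER 50.
Maternity: +85 to 85 (cap) — 55 left.
Neuro: +15 to 15 (cap) — 40 left.
ICU takes 25 to reach its cap of 25 — 15 left.
Burn: +15 (room for 70) → 15. Pool exhausted.
Total = 270×85 + 180×15 + 170×25 + 160×15 = 32300.

32300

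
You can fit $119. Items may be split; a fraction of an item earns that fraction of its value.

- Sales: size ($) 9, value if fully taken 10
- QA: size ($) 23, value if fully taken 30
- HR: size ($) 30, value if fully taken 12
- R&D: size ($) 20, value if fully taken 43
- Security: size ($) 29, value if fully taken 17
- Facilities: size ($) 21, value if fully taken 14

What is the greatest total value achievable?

120.8

Rank by value-to-size ratio: R&D 43/20≈2.15, QA 30/23≈1.3, Sales 10/9≈1.11, Facilities 14/21≈0.667, Security 17/29≈0.586, HR 12/30≈0.4.
R&D: take in full, 20 $ for value 43 → 99 left.
Take all of QA (23 $, value 30) → 76 $ left.
Sales: take in full, 9 $ for value 10 → 67 left.
All 21 $ of Facilities fit (value 14) → 46 remain.
All 29 $ of Security fit (value 17) → 17 remain.
Only 17 $ remain; take 17/30 of HR for value 12×17/30 = 6.8.
Total value = 120.8.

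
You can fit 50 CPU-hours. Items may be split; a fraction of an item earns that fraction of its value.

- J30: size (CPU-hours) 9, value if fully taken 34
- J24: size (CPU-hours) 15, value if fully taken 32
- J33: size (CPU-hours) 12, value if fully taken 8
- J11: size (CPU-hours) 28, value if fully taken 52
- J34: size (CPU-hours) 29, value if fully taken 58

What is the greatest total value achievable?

118

Rank by value-to-size ratio: J30 34/9≈3.78, J24 32/15≈2.13, J34 58/29≈2, J11 52/28≈1.86, J33 8/12≈0.667.
Take all of J30 (9 CPU-hours, value 34) ; 41 CPU-hours left.
J24: take in full, 15 CPU-hours for value 32 ; 26 left.
Fill the last 26 CPU-hours with part of J34: 26/29 of it earns 52.
Total value = 118.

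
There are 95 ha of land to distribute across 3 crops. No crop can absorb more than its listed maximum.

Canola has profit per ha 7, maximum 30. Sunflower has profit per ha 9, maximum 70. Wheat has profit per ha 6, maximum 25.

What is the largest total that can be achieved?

Rank by profit per ha: Sunflower 9 > Canola 7 > Wheat 6.
Sunflower takes 70 to reach its cap of 70 — 25 left.
Canola has room for 30 but only 25 remain, so it gets 25.
Total = 7×25 + 9×70 = 805.

805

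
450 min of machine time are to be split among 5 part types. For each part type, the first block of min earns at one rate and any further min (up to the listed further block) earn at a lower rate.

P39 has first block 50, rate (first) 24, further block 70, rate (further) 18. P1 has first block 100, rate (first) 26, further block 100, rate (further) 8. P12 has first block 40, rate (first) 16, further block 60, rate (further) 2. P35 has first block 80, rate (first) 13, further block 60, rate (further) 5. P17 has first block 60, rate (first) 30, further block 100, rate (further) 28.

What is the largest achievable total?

10690

Treat each block as its own option and order by rate: P17/tier1 30 > P17/tier2 28 > P1/tier1 26 > P39/tier1 24 > P39/tier2 18 > P12/tier1 16 > P35/tier1 13 > P1/tier2 8 > P35/tier2 5 > P12/tier2 2.
P17 tier1 at 30: fill all 60 — 390 left.
P17/tier2 (28): +100 — 290 left.
P1 tier1 at 26: fill all 100 — 190 left.
P39 tier1 at 24: fill all 50 — 140 left.
P39 tier2 at 18: fill all 70 — 70 left.
Fill P12 tier1 block (40 at 16) — 30 left.
30 remain; put them into P35 tier1 at 13.
Total = 30×60 + 28×100 + 26×100 + 24×50 + 18×70 + 16×40 + 13×30 = 10690.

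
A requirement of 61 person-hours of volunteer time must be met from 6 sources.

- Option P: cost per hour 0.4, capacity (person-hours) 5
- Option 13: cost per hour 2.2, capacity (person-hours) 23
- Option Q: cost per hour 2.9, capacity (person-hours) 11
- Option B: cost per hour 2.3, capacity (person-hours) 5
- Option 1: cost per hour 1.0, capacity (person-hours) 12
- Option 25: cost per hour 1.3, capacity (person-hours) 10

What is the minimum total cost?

Cheapest first:
Option P at 0.4: take all 5 person-hours — 56 still needed.
Option 1 at 1.0: take all 12 person-hours — 44 still needed.
Option 25 (1.3): use full 10 — 34 person-hours to go.
Option 13 at 2.2: take all 23 person-hours — 11 still needed.
Option B (2.3): use full 5 — 6 person-hours to go.
Option Q at 2.9: take 6 of its 11 — requirement met.
Cost = 5×0.4 + 12×1.0 + 10×1.3 + 23×2.2 + 5×2.3 + 6×2.9 = 106.5.

106.5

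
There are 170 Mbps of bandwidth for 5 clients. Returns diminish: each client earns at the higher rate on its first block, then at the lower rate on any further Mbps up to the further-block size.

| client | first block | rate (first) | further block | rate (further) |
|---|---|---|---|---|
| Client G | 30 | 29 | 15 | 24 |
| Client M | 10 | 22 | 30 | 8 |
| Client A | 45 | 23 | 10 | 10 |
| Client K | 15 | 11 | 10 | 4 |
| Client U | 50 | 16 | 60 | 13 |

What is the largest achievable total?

Rank every tier by rate: Client G/first 29 > Client G/second 24 > Client A/first 23 > Client M/first 22 > Client U/first 16 > Client U/second 13 > Client K/first 11 > Client A/second 10 > Client M/second 8 > Client K/second 4.
Client G/first (29): +30 — 140 left.
Fill Client G second block (15 at 24) — 125 left.
Fill Client A first block (45 at 23) — 80 left.
Client M first at 22: fill all 10 — 70 left.
Fill Client U first block (50 at 16) — 20 left.
Client U/second: +20 of 60 at 13; pool empty.
Total = 29×30 + 24×15 + 23×45 + 22×10 + 16×50 + 13×20 = 3545.

3545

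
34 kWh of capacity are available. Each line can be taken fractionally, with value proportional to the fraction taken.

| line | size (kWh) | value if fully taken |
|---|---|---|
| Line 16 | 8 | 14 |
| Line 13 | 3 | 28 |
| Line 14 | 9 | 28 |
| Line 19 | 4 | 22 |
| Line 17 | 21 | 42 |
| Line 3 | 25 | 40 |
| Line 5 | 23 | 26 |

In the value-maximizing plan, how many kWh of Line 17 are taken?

18

Best value per unit of size first: Line 13 28/3≈9.33, Line 19 22/4≈5.5, Line 14 28/9≈3.11, Line 17 42/21≈2, Line 16 14/8≈1.75, Line 3 40/25≈1.6, Line 5 26/23≈1.13.
All 3 kWh of Line 13 fit (value 28) — 31 remain.
Line 19: take in full, 4 kWh for value 22 — 27 left.
All 9 kWh of Line 14 fit (value 28) — 18 remain.
Only 18 kWh remain; take 18/21 of Line 17 for value 42×18/21 = 36.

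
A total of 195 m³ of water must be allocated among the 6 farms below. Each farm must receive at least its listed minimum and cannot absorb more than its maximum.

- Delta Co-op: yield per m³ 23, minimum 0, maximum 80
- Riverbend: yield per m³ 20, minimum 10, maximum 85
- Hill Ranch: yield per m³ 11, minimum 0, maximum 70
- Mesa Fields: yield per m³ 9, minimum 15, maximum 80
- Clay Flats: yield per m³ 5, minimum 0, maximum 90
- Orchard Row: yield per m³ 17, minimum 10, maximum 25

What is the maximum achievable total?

Meeting every minimum uses 0+10+0+15+0+10 = 35 m³, leaving 160.
Order the farms by yield per m³: Delta Co-op 23 > Riverbend 20 > Orchard Row 17 > Hill Ranch 11 > Mesa Fields 9 > Clay Flats 5.
Delta Co-op takes 80 more to reach its cap of 80 ; 80 left.
Riverbend: +75 to 85 (cap) ; 5 left.
Orchard Row has room for 15 more but only 5 remain, so it gets 15.
Total = 23×80 + 20×85 + 9×15 + 17×15 = 3930.

3930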